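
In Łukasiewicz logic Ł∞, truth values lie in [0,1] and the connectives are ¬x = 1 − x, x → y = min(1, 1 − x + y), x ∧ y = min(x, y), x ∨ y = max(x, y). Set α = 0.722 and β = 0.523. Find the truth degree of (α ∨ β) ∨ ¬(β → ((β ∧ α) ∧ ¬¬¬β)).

α ∨ β = max(0.722, 0.523) = 0.722
β ∧ α = min(0.523, 0.722) = 0.523
¬β = 1 − 0.523 = 0.477
¬¬β = 1 − 0.477 = 0.523
¬¬¬β = 1 − 0.523 = 0.477
(β ∧ α) ∧ ¬¬¬β = min(0.523, 0.477) = 0.477
β → ((β ∧ α) ∧ ¬¬¬β) = min(1, 1 − 0.523 + 0.477) = min(1, 0.954) = 0.954
¬(β → ((β ∧ α) ∧ ¬¬¬β)) = 1 − 0.954 = 0.046
(α ∨ β) ∨ ¬(β → ((β ∧ α) ∧ ¬¬¬β)) = max(0.722, 0.046) = 0.722

0.722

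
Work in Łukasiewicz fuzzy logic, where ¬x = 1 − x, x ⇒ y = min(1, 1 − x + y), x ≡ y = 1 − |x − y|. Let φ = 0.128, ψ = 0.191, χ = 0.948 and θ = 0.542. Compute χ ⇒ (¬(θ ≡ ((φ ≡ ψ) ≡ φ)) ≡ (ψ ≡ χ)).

0.944

φ ≡ ψ = 1 − |0.128 − 0.191| = 1 − 0.063 = 0.937
(φ ≡ ψ) ≡ φ = 1 − |0.937 − 0.128| = 1 − 0.809 = 0.191
θ ≡ ((φ ≡ ψ) ≡ φ) = 1 − |0.542 − 0.191| = 1 − 0.351 = 0.649
¬(θ ≡ ((φ ≡ ψ) ≡ φ)) = 1 − 0.649 = 0.351
ψ ≡ χ = 1 − |0.191 − 0.948| = 1 − 0.757 = 0.243
¬(θ ≡ ((φ ≡ ψ) ≡ φ)) ≡ (ψ ≡ χ) = 1 − |0.351 − 0.243| = 1 − 0.108 = 0.892
χ ⇒ (¬(θ ≡ ((φ ≡ ψ) ≡ φ)) ≡ (ψ ≡ χ)) = min(1, 1 − 0.948 + 0.892) = min(1, 0.944) = 0.944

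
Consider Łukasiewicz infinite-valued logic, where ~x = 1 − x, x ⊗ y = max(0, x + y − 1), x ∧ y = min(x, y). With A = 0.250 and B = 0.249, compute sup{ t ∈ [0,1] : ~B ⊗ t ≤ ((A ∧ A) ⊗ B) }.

0.249

~B = 1 − 0.249 = 0.751
So the left factor is ~B = 0.751.
A ∧ A = min(0.250, 0.250) = 0.250
(A ∧ A) ⊗ B = max(0, 0.250 + 0.249 − 1) = max(0, -0.501) = 0.000
So the right-hand bound is (A ∧ A) ⊗ B = 0.000.
The residuum of the Łukasiewicz t-norm gives the supremum: min(1, 1 − 0.751 + 0.000).
1 − 0.751 + 0.000 = 0.249, so t = min(1, 0.249) = 0.249.
Check: 0.751 ⊗ 0.249 = max(0, 0.000) = 0.000 ≤ 0.000.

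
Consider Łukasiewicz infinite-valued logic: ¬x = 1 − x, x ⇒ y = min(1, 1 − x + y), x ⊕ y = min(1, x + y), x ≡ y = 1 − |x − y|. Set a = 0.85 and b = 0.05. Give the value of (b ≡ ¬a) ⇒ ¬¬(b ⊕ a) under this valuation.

¬a = 1 − 0.85 = 0.15
b ≡ ¬a = 1 − |0.05 − 0.15| = 1 − 0.10 = 0.90
b ⊕ a = min(1, 0.05 + 0.85) = min(1, 0.90) = 0.90
¬(b ⊕ a) = 1 − 0.90 = 0.10
¬¬(b ⊕ a) = 1 − 0.10 = 0.90
(b ≡ ¬a) ⇒ ¬¬(b ⊕ a) = min(1, 1 − 0.90 + 0.90) = min(1, 1.00) = 1.00

1.00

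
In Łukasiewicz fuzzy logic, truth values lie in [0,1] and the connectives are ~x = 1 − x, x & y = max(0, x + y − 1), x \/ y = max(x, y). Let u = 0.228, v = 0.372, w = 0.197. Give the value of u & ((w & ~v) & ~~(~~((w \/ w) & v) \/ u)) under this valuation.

0.000

~v = 1 − 0.372 = 0.628
w & ~v = max(0, 0.197 + 0.628 − 1) = max(0, -0.175) = 0.000
w \/ w = max(0.197, 0.197) = 0.197
(w \/ w) & v = max(0, 0.197 + 0.372 − 1) = max(0, -0.431) = 0.000
~((w \/ w) & v) = 1 − 0.000 = 1.000
~~((w \/ w) & v) = 1 − 1.000 = 0.000
~~((w \/ w) & v) \/ u = max(0.000, 0.228) = 0.228
~(~~((w \/ w) & v) \/ u) = 1 − 0.228 = 0.772
~~(~~((w \/ w) & v) \/ u) = 1 − 0.772 = 0.228
(w & ~v) & ~~(~~((w \/ w) & v) \/ u) = max(0, 0.000 + 0.228 − 1) = max(0, -0.772) = 0.000
u & ((w & ~v) & ~~(~~((w \/ w) & v) \/ u)) = max(0, 0.228 + 0.000 − 1) = max(0, -0.772) = 0.000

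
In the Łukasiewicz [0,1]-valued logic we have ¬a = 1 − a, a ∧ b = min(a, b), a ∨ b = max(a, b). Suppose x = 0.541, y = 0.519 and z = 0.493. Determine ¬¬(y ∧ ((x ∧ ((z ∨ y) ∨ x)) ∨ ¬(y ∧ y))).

0.519

z ∨ y = max(0.493, 0.519) = 0.519
(z ∨ y) ∨ x = max(0.519, 0.541) = 0.541
x ∧ ((z ∨ y) ∨ x) = min(0.541, 0.541) = 0.541
y ∧ y = min(0.519, 0.519) = 0.519
¬(y ∧ y) = 1 − 0.519 = 0.481
(x ∧ ((z ∨ y) ∨ x)) ∨ ¬(y ∧ y) = max(0.541, 0.481) = 0.541
y ∧ ((x ∧ ((z ∨ y) ∨ x)) ∨ ¬(y ∧ y)) = min(0.519, 0.541) = 0.519
¬(y ∧ ((x ∧ ((z ∨ y) ∨ x)) ∨ ¬(y ∧ y))) = 1 − 0.519 = 0.481
¬¬(y ∧ ((x ∧ ((z ∨ y) ∨ x)) ∨ ¬(y ∧ y))) = 1 − 0.481 = 0.519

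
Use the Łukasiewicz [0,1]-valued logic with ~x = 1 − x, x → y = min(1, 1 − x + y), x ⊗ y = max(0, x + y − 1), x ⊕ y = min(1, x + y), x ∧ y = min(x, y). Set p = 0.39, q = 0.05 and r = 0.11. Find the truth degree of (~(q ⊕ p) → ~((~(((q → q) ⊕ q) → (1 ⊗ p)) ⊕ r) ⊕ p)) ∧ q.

0.05

q ⊕ p = min(1, 0.05 + 0.39) = min(1, 0.44) = 0.44
~(q ⊕ p) = 1 − 0.44 = 0.56
q → q = min(1, 1 − 0.05 + 0.05) = min(1, 1.00) = 1.00
(q → q) ⊕ q = min(1, 1.00 + 0.05) = min(1, 1.05) = 1.00
1 ⊗ p = max(0, 1.00 + 0.39 − 1) = max(0, 0.39) = 0.39
((q → q) ⊕ q) → (1 ⊗ p) = min(1, 1 − 1.00 + 0.39) = min(1, 0.39) = 0.39
~(((q → q) ⊕ q) → (1 ⊗ p)) = 1 − 0.39 = 0.61
~(((q → q) ⊕ q) → (1 ⊗ p)) ⊕ r = min(1, 0.61 + 0.11) = min(1, 0.72) = 0.72
(~(((q → q) ⊕ q) → (1 ⊗ p)) ⊕ r) ⊕ p = min(1, 0.72 + 0.39) = min(1, 1.11) = 1.00
~((~(((q → q) ⊕ q) → (1 ⊗ p)) ⊕ r) ⊕ p) = 1 − 1.00 = 0.00
~(q ⊕ p) → ~((~(((q → q) ⊕ q) → (1 ⊗ p)) ⊕ r) ⊕ p) = min(1, 1 − 0.56 + 0.00) = min(1, 0.44) = 0.44
(~(q ⊕ p) → ~((~(((q → q) ⊕ q) → (1 ⊗ p)) ⊕ r) ⊕ p)) ∧ q = min(0.44, 0.05) = 0.05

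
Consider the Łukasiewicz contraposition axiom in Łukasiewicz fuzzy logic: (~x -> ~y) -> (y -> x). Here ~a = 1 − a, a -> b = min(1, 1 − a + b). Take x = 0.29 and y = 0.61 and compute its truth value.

1.00

~x = 1 − 0.29 = 0.71
~y = 1 − 0.61 = 0.39
~x -> ~y = min(1, 1 − 0.71 + 0.39) = min(1, 0.68) = 0.68
y -> x = min(1, 1 − 0.61 + 0.29) = min(1, 0.68) = 0.68
(~x -> ~y) -> (y -> x) = min(1, 1 − 0.68 + 0.68) = min(1, 1.00) = 1.00
(As expected: an axiom of Ł∞, always 1.)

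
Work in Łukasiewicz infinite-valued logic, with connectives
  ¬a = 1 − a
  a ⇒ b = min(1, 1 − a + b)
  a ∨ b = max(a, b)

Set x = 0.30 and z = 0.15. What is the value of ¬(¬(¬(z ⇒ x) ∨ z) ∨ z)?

z ⇒ x = min(1, 1 − 0.15 + 0.30) = min(1, 1.15) = 1.00
¬(z ⇒ x) = 1 − 1.00 = 0.00
¬(z ⇒ x) ∨ z = max(0.00, 0.15) = 0.15
¬(¬(z ⇒ x) ∨ z) = 1 − 0.15 = 0.85
¬(¬(z ⇒ x) ∨ z) ∨ z = max(0.85, 0.15) = 0.85
¬(¬(¬(z ⇒ x) ∨ z) ∨ z) = 1 − 0.85 = 0.15

0.15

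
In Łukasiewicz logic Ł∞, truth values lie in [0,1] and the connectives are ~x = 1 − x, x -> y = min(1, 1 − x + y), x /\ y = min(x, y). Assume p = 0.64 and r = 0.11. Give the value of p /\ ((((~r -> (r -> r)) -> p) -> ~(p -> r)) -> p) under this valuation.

~r = 1 − 0.11 = 0.89
r -> r = min(1, 1 − 0.11 + 0.11) = min(1, 1.00) = 1.00
~r -> (r -> r) = min(1, 1 − 0.89 + 1.00) = min(1, 1.11) = 1.00
(~r -> (r -> r)) -> p = min(1, 1 − 1.00 + 0.64) = min(1, 0.64) = 0.64
p -> r = min(1, 1 − 0.64 + 0.11) = min(1, 0.47) = 0.47
~(p -> r) = 1 − 0.47 = 0.53
((~r -> (r -> r)) -> p) -> ~(p -> r) = min(1, 1 − 0.64 + 0.53) = min(1, 0.89) = 0.89
(((~r -> (r -> r)) -> p) -> ~(p -> r)) -> p = min(1, 1 − 0.89 + 0.64) = min(1, 0.75) = 0.75
p /\ ((((~r -> (r -> r)) -> p) -> ~(p -> r)) -> p) = min(0.64, 0.75) = 0.64

0.64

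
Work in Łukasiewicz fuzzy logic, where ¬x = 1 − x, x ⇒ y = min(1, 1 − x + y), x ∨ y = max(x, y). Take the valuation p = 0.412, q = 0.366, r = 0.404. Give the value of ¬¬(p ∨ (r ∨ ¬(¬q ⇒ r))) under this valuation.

0.412

¬q = 1 − 0.366 = 0.634
¬q ⇒ r = min(1, 1 − 0.634 + 0.404) = min(1, 0.770) = 0.770
¬(¬q ⇒ r) = 1 − 0.770 = 0.230
r ∨ ¬(¬q ⇒ r) = max(0.404, 0.230) = 0.404
p ∨ (r ∨ ¬(¬q ⇒ r)) = max(0.412, 0.404) = 0.412
¬(p ∨ (r ∨ ¬(¬q ⇒ r))) = 1 − 0.412 = 0.588
¬¬(p ∨ (r ∨ ¬(¬q ⇒ r))) = 1 − 0.588 = 0.412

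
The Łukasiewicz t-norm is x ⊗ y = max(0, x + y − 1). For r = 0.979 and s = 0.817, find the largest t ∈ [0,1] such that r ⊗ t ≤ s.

The residuum of the Łukasiewicz t-norm gives the supremum: min(1, 1 − 0.979 + 0.817).
1 − 0.979 + 0.817 = 0.838, so t = min(1, 0.838) = 0.838.
Check: 0.979 ⊗ 0.838 = max(0, 0.817) = 0.817 ≤ 0.817.

0.838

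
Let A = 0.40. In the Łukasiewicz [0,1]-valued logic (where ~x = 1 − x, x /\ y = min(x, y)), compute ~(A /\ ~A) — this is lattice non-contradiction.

~A = 1 − 0.40 = 0.60
A /\ ~A = min(0.40, 0.60) = 0.40
~(A /\ ~A) = 1 − 0.40 = 0.60
(The value 0.60 < 1 shows this instance is not satisfied; not a Ł∞-tautology — its value is 1 − min(a, 1−a).)

0.60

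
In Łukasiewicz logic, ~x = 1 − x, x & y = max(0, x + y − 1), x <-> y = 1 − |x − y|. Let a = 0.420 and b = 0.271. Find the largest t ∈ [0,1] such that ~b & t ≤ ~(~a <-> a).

0.431

~b = 1 − 0.271 = 0.729
So the left factor is ~b = 0.729.
~a = 1 − 0.420 = 0.580
~a <-> a = 1 − |0.580 − 0.420| = 1 − 0.160 = 0.840
~(~a <-> a) = 1 − 0.840 = 0.160
So the right-hand bound is ~(~a <-> a) = 0.160.
The residuum of the Łukasiewicz t-norm gives the supremum: min(1, 1 − 0.729 + 0.160).
1 − 0.729 + 0.160 = 0.431, so t = min(1, 0.431) = 0.431.
Check: 0.729 & 0.431 = max(0, 0.160) = 0.160 ≤ 0.160.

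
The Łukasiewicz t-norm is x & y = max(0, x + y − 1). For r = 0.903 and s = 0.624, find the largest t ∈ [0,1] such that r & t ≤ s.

The residuum of the Łukasiewicz t-norm gives the supremum: min(1, 1 − 0.903 + 0.624).
1 − 0.903 + 0.624 = 0.721, so t = min(1, 0.721) = 0.721.
Check: 0.903 & 0.721 = max(0, 0.624) = 0.624 ≤ 0.624.

0.721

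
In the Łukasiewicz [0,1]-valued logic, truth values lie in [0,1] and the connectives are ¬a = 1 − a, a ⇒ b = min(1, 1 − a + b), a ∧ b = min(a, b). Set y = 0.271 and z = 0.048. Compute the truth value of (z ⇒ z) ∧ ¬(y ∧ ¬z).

z ⇒ z = min(1, 1 − 0.048 + 0.048) = min(1, 1.000) = 1.000
¬z = 1 − 0.048 = 0.952
y ∧ ¬z = min(0.271, 0.952) = 0.271
¬(y ∧ ¬z) = 1 − 0.271 = 0.729
(z ⇒ z) ∧ ¬(y ∧ ¬z) = min(1.000, 0.729) = 0.729

0.729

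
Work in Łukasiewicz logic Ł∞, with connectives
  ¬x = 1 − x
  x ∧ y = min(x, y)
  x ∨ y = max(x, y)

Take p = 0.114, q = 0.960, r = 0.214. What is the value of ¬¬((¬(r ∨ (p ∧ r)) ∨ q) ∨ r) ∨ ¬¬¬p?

0.960

p ∧ r = min(0.114, 0.214) = 0.114
r ∨ (p ∧ r) = max(0.214, 0.114) = 0.214
¬(r ∨ (p ∧ r)) = 1 − 0.214 = 0.786
¬(r ∨ (p ∧ r)) ∨ q = max(0.786, 0.960) = 0.960
(¬(r ∨ (p ∧ r)) ∨ q) ∨ r = max(0.960, 0.214) = 0.960
¬((¬(r ∨ (p ∧ r)) ∨ q) ∨ r) = 1 − 0.960 = 0.040
¬¬((¬(r ∨ (p ∧ r)) ∨ q) ∨ r) = 1 − 0.040 = 0.960
¬p = 1 − 0.114 = 0.886
¬¬p = 1 − 0.886 = 0.114
¬¬¬p = 1 − 0.114 = 0.886
¬¬((¬(r ∨ (p ∧ r)) ∨ q) ∨ r) ∨ ¬¬¬p = max(0.960, 0.886) = 0.960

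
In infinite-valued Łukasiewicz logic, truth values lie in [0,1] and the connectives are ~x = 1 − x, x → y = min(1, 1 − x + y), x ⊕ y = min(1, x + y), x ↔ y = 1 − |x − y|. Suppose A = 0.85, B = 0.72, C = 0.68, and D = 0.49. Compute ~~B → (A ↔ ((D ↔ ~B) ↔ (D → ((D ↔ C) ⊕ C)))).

1.00

~B = 1 − 0.72 = 0.28
~~B = 1 − 0.28 = 0.72
D ↔ ~B = 1 − |0.49 − 0.28| = 1 − 0.21 = 0.79
D ↔ C = 1 − |0.49 − 0.68| = 1 − 0.19 = 0.81
(D ↔ C) ⊕ C = min(1, 0.81 + 0.68) = min(1, 1.49) = 1.00
D → ((D ↔ C) ⊕ C) = min(1, 1 − 0.49 + 1.00) = min(1, 1.51) = 1.00
(D ↔ ~B) ↔ (D → ((D ↔ C) ⊕ C)) = 1 − |0.79 − 1.00| = 1 − 0.21 = 0.79
A ↔ ((D ↔ ~B) ↔ (D → ((D ↔ C) ⊕ C))) = 1 − |0.85 − 0.79| = 1 − 0.06 = 0.94
~~B → (A ↔ ((D ↔ ~B) ↔ (D → ((D ↔ C) ⊕ C)))) = min(1, 1 − 0.72 + 0.94) = min(1, 1.22) = 1.00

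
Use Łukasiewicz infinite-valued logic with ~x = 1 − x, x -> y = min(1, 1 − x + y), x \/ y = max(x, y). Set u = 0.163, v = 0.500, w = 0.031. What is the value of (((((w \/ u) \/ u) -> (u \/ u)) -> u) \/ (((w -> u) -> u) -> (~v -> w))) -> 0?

0.000

w \/ u = max(0.031, 0.163) = 0.163
(w \/ u) \/ u = max(0.163, 0.163) = 0.163
u \/ u = max(0.163, 0.163) = 0.163
((w \/ u) \/ u) -> (u \/ u) = min(1, 1 − 0.163 + 0.163) = min(1, 1.000) = 1.000
(((w \/ u) \/ u) -> (u \/ u)) -> u = min(1, 1 − 1.000 + 0.163) = min(1, 0.163) = 0.163
w -> u = min(1, 1 − 0.031 + 0.163) = min(1, 1.132) = 1.000
(w -> u) -> u = min(1, 1 − 1.000 + 0.163) = min(1, 0.163) = 0.163
~v = 1 − 0.500 = 0.500
~v -> w = min(1, 1 − 0.500 + 0.031) = min(1, 0.531) = 0.531
((w -> u) -> u) -> (~v -> w) = min(1, 1 − 0.163 + 0.531) = min(1, 1.368) = 1.000
((((w \/ u) \/ u) -> (u \/ u)) -> u) \/ (((w -> u) -> u) -> (~v -> w)) = max(0.163, 1.000) = 1.000
(((((w \/ u) \/ u) -> (u \/ u)) -> u) \/ (((w -> u) -> u) -> (~v -> w))) -> 0 = min(1, 1 − 1.000 + 0.000) = min(1, 0.000) = 0.000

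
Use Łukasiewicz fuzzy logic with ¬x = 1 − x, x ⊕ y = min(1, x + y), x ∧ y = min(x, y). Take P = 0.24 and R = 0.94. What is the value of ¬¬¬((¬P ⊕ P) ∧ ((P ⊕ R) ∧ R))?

¬P = 1 − 0.24 = 0.76
¬P ⊕ P = min(1, 0.76 + 0.24) = min(1, 1.00) = 1.00
P ⊕ R = min(1, 0.24 + 0.94) = min(1, 1.18) = 1.00
(P ⊕ R) ∧ R = min(1.00, 0.94) = 0.94
(¬P ⊕ P) ∧ ((P ⊕ R) ∧ R) = min(1.00, 0.94) = 0.94
¬((¬P ⊕ P) ∧ ((P ⊕ R) ∧ R)) = 1 − 0.94 = 0.06
¬¬((¬P ⊕ P) ∧ ((P ⊕ R) ∧ R)) = 1 − 0.06 = 0.94
¬¬¬((¬P ⊕ P) ∧ ((P ⊕ R) ∧ R)) = 1 − 0.94 = 0.06

0.06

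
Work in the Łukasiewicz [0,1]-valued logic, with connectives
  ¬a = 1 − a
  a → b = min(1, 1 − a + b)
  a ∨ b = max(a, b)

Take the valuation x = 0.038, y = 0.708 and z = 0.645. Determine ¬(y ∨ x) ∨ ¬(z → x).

0.607

y ∨ x = max(0.708, 0.038) = 0.708
¬(y ∨ x) = 1 − 0.708 = 0.292
z → x = min(1, 1 − 0.645 + 0.038) = min(1, 0.393) = 0.393
¬(z → x) = 1 − 0.393 = 0.607
¬(y ∨ x) ∨ ¬(z → x) = max(0.292, 0.607) = 0.607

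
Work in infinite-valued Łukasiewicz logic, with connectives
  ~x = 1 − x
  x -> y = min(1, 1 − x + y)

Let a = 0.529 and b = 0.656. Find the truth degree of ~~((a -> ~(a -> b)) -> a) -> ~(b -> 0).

0.656

a -> b = min(1, 1 − 0.529 + 0.656) = min(1, 1.127) = 1.000
~(a -> b) = 1 − 1.000 = 0.000
a -> ~(a -> b) = min(1, 1 − 0.529 + 0.000) = min(1, 0.471) = 0.471
(a -> ~(a -> b)) -> a = min(1, 1 − 0.471 + 0.529) = min(1, 1.058) = 1.000
~((a -> ~(a -> b)) -> a) = 1 − 1.000 = 0.000
~~((a -> ~(a -> b)) -> a) = 1 − 0.000 = 1.000
b -> 0 = min(1, 1 − 0.656 + 0.000) = min(1, 0.344) = 0.344
~(b -> 0) = 1 − 0.344 = 0.656
~~((a -> ~(a -> b)) -> a) -> ~(b -> 0) = min(1, 1 − 1.000 + 0.656) = min(1, 0.656) = 0.656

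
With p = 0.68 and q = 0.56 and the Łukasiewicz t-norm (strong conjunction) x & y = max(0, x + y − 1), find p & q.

p & q = max(0, 0.68 + 0.56 − 1) = max(0, 0.24) = 0.24
For comparison, the Gödel (minimum) t-norm min(x, y) would give 0.56.

0.24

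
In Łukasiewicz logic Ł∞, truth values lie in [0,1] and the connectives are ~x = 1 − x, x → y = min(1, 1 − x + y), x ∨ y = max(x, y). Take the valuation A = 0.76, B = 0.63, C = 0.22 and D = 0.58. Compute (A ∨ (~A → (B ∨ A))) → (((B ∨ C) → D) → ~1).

~A = 1 − 0.76 = 0.24
B ∨ A = max(0.63, 0.76) = 0.76
~A → (B ∨ A) = min(1, 1 − 0.24 + 0.76) = min(1, 1.52) = 1.00
A ∨ (~A → (B ∨ A)) = max(0.76, 1.00) = 1.00
B ∨ C = max(0.63, 0.22) = 0.63
(B ∨ C) → D = min(1, 1 − 0.63 + 0.58) = min(1, 0.95) = 0.95
~1 = 1 − 1.00 = 0.00
((B ∨ C) → D) → ~1 = min(1, 1 − 0.95 + 0.00) = min(1, 0.05) = 0.05
(A ∨ (~A → (B ∨ A))) → (((B ∨ C) → D) → ~1) = min(1, 1 − 1.00 + 0.05) = min(1, 0.05) = 0.05

0.05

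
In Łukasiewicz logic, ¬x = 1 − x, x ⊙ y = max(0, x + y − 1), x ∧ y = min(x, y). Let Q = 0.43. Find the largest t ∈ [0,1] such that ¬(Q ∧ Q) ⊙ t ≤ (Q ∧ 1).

Q ∧ Q = min(0.43, 0.43) = 0.43
¬(Q ∧ Q) = 1 − 0.43 = 0.57
So the left factor is ¬(Q ∧ Q) = 0.57.
Q ∧ 1 = min(0.43, 1.00) = 0.43
So the right-hand bound is Q ∧ 1 = 0.43.
The residuum of the Łukasiewicz t-norm gives the supremum: min(1, 1 − 0.57 + 0.43).
1 − 0.57 + 0.43 = 0.86, so t = min(1, 0.86) = 0.86.
Check: 0.57 ⊙ 0.86 = max(0, 0.43) = 0.43 ≤ 0.43.

0.86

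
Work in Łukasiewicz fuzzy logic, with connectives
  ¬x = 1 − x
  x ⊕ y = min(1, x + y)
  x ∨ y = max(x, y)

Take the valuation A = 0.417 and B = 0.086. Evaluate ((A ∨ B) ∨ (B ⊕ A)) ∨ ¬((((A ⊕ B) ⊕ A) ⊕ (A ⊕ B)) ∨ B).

0.503

A ∨ B = max(0.417, 0.086) = 0.417
B ⊕ A = min(1, 0.086 + 0.417) = min(1, 0.503) = 0.503
(A ∨ B) ∨ (B ⊕ A) = max(0.417, 0.503) = 0.503
A ⊕ B = min(1, 0.417 + 0.086) = min(1, 0.503) = 0.503
(A ⊕ B) ⊕ A = min(1, 0.503 + 0.417) = min(1, 0.920) = 0.920
((A ⊕ B) ⊕ A) ⊕ (A ⊕ B) = min(1, 0.920 + 0.503) = min(1, 1.423) = 1.000
(((A ⊕ B) ⊕ A) ⊕ (A ⊕ B)) ∨ B = max(1.000, 0.086) = 1.000
¬((((A ⊕ B) ⊕ A) ⊕ (A ⊕ B)) ∨ B) = 1 − 1.000 = 0.000
((A ∨ B) ∨ (B ⊕ A)) ∨ ¬((((A ⊕ B) ⊕ A) ⊕ (A ⊕ B)) ∨ B) = max(0.503, 0.000) = 0.503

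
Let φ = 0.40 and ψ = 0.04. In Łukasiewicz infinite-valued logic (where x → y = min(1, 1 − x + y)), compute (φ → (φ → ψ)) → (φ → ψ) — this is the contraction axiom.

φ → ψ = min(1, 1 − 0.40 + 0.04) = min(1, 0.64) = 0.64
φ → (φ → ψ) = min(1, 1 − 0.40 + 0.64) = min(1, 1.24) = 1.00
(φ → (φ → ψ)) → (φ → ψ) = min(1, 1 − 1.00 + 0.64) = min(1, 0.64) = 0.64
(The value 0.64 < 1 shows this instance is not satisfied; fails in Ł∞ (the t-norm is not idempotent).)

0.64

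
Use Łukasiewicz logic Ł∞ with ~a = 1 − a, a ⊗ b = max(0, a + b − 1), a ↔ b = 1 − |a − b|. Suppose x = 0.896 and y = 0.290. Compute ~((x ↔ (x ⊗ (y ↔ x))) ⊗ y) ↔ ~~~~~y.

y ↔ x = 1 − |0.290 − 0.896| = 1 − 0.606 = 0.394
x ⊗ (y ↔ x) = max(0, 0.896 + 0.394 − 1) = max(0, 0.290) = 0.290
x ↔ (x ⊗ (y ↔ x)) = 1 − |0.896 − 0.290| = 1 − 0.606 = 0.394
(x ↔ (x ⊗ (y ↔ x))) ⊗ y = max(0, 0.394 + 0.290 − 1) = max(0, -0.316) = 0.000
~((x ↔ (x ⊗ (y ↔ x))) ⊗ y) = 1 − 0.000 = 1.000
~y = 1 − 0.290 = 0.710
~~y = 1 − 0.710 = 0.290
~~~y = 1 − 0.290 = 0.710
~~~~y = 1 − 0.710 = 0.290
~~~~~y = 1 − 0.290 = 0.710
~((x ↔ (x ⊗ (y ↔ x))) ⊗ y) ↔ ~~~~~y = 1 − |1.000 − 0.710| = 1 − 0.290 = 0.710

0.710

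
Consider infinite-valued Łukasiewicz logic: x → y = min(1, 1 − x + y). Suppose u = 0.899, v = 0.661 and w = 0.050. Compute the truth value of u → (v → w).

0.490

v → w = min(1, 1 − 0.661 + 0.050) = min(1, 0.389) = 0.389
u → (v → w) = min(1, 1 − 0.899 + 0.389) = min(1, 0.490) = 0.490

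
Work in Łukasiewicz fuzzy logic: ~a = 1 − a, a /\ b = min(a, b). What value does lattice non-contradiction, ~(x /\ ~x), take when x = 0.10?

~x = 1 − 0.10 = 0.90
x /\ ~x = min(0.10, 0.90) = 0.10
~(x /\ ~x) = 1 − 0.10 = 0.90
(The value 0.90 < 1 shows this instance is not satisfied; not a Ł∞-tautology — its value is 1 − min(a, 1−a).)

0.90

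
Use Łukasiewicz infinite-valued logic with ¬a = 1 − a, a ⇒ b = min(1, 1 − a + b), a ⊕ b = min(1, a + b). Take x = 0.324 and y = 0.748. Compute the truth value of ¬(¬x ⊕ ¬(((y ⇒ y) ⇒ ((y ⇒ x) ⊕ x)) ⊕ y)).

¬x = 1 − 0.324 = 0.676
y ⇒ y = min(1, 1 − 0.748 + 0.748) = min(1, 1.000) = 1.000
y ⇒ x = min(1, 1 − 0.748 + 0.324) = min(1, 0.576) = 0.576
(y ⇒ x) ⊕ x = min(1, 0.576 + 0.324) = min(1, 0.900) = 0.900
(y ⇒ y) ⇒ ((y ⇒ x) ⊕ x) = min(1, 1 − 1.000 + 0.900) = min(1, 0.900) = 0.900
((y ⇒ y) ⇒ ((y ⇒ x) ⊕ x)) ⊕ y = min(1, 0.900 + 0.748) = min(1, 1.648) = 1.000
¬(((y ⇒ y) ⇒ ((y ⇒ x) ⊕ x)) ⊕ y) = 1 − 1.000 = 0.000
¬x ⊕ ¬(((y ⇒ y) ⇒ ((y ⇒ x) ⊕ x)) ⊕ y) = min(1, 0.676 + 0.000) = min(1, 0.676) = 0.676
¬(¬x ⊕ ¬(((y ⇒ y) ⇒ ((y ⇒ x) ⊕ x)) ⊕ y)) = 1 − 0.676 = 0.324

0.324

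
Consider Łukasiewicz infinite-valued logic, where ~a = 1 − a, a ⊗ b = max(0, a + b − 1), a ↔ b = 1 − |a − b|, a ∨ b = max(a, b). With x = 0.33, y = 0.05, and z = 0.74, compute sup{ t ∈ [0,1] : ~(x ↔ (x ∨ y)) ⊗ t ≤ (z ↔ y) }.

x ∨ y = max(0.33, 0.05) = 0.33
x ↔ (x ∨ y) = 1 − |0.33 − 0.33| = 1 − 0.00 = 1.00
~(x ↔ (x ∨ y)) = 1 − 1.00 = 0.00
So the left factor is ~(x ↔ (x ∨ y)) = 0.00.
z ↔ y = 1 − |0.74 − 0.05| = 1 − 0.69 = 0.31
So the right-hand bound is z ↔ y = 0.31.
The residuum of the Łukasiewicz t-norm gives the supremum: min(1, 1 − 0.00 + 0.31).
1 − 0.00 + 0.31 = 1.31, so t = min(1, 1.31) = 1.00.
Check: 0.00 ⊗ 1.00 = max(0, 0.00) = 0.00 ≤ 0.31.

1.00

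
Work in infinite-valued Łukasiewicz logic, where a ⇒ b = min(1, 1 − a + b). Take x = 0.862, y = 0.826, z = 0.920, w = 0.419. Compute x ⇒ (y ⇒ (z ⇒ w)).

z ⇒ w = min(1, 1 − 0.920 + 0.419) = min(1, 0.499) = 0.499
y ⇒ (z ⇒ w) = min(1, 1 − 0.826 + 0.499) = min(1, 0.673) = 0.673
x ⇒ (y ⇒ (z ⇒ w)) = min(1, 1 − 0.862 + 0.673) = min(1, 0.811) = 0.811

0.811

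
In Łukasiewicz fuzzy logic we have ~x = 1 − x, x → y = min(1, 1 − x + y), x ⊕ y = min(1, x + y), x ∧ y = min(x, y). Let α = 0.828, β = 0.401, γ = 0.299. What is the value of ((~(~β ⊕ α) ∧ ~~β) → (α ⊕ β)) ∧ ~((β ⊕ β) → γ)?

0.503

~β = 1 − 0.401 = 0.599
~β ⊕ α = min(1, 0.599 + 0.828) = min(1, 1.427) = 1.000
~(~β ⊕ α) = 1 − 1.000 = 0.000
~~β = 1 − 0.599 = 0.401
~(~β ⊕ α) ∧ ~~β = min(0.000, 0.401) = 0.000
α ⊕ β = min(1, 0.828 + 0.401) = min(1, 1.229) = 1.000
(~(~β ⊕ α) ∧ ~~β) → (α ⊕ β) = min(1, 1 − 0.000 + 1.000) = min(1, 2.000) = 1.000
β ⊕ β = min(1, 0.401 + 0.401) = min(1, 0.802) = 0.802
(β ⊕ β) → γ = min(1, 1 − 0.802 + 0.299) = min(1, 0.497) = 0.497
~((β ⊕ β) → γ) = 1 − 0.497 = 0.503
((~(~β ⊕ α) ∧ ~~β) → (α ⊕ β)) ∧ ~((β ⊕ β) → γ) = min(1.000, 0.503) = 0.503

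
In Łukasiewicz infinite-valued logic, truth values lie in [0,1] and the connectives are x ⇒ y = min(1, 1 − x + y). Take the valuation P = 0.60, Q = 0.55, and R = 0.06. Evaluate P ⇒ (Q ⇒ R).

0.91

Q ⇒ R = min(1, 1 − 0.55 + 0.06) = min(1, 0.51) = 0.51
P ⇒ (Q ⇒ R) = min(1, 1 − 0.60 + 0.51) = min(1, 0.91) = 0.91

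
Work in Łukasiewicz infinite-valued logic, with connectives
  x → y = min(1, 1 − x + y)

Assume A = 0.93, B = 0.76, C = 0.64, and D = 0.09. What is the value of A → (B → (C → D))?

C → D = min(1, 1 − 0.64 + 0.09) = min(1, 0.45) = 0.45
B → (C → D) = min(1, 1 − 0.76 + 0.45) = min(1, 0.69) = 0.69
A → (B → (C → D)) = min(1, 1 − 0.93 + 0.69) = min(1, 0.76) = 0.76

0.76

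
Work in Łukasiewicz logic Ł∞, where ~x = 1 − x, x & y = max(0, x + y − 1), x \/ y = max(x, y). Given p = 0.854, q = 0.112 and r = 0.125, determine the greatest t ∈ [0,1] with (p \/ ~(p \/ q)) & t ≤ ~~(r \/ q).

0.271

p \/ q = max(0.854, 0.112) = 0.854
~(p \/ q) = 1 − 0.854 = 0.146
p \/ ~(p \/ q) = max(0.854, 0.146) = 0.854
So the left factor is p \/ ~(p \/ q) = 0.854.
r \/ q = max(0.125, 0.112) = 0.125
~(r \/ q) = 1 − 0.125 = 0.875
~~(r \/ q) = 1 − 0.875 = 0.125
So the right-hand bound is ~~(r \/ q) = 0.125.
The residuum of the Łukasiewicz t-norm gives the supremum: min(1, 1 − 0.854 + 0.125).
1 − 0.854 + 0.125 = 0.271, so t = min(1, 0.271) = 0.271.
Check: 0.854 & 0.271 = max(0, 0.125) = 0.125 ≤ 0.125.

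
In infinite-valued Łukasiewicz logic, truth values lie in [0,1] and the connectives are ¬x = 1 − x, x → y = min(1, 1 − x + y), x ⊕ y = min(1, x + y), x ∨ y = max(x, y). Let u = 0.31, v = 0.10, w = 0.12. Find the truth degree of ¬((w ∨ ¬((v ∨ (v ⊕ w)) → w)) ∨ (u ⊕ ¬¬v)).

0.59

v ⊕ w = min(1, 0.10 + 0.12) = min(1, 0.22) = 0.22
v ∨ (v ⊕ w) = max(0.10, 0.22) = 0.22
(v ∨ (v ⊕ w)) → w = min(1, 1 − 0.22 + 0.12) = min(1, 0.90) = 0.90
¬((v ∨ (v ⊕ w)) → w) = 1 − 0.90 = 0.10
w ∨ ¬((v ∨ (v ⊕ w)) → w) = max(0.12, 0.10) = 0.12
¬v = 1 − 0.10 = 0.90
¬¬v = 1 − 0.90 = 0.10
u ⊕ ¬¬v = min(1, 0.31 + 0.10) = min(1, 0.41) = 0.41
(w ∨ ¬((v ∨ (v ⊕ w)) → w)) ∨ (u ⊕ ¬¬v) = max(0.12, 0.41) = 0.41
¬((w ∨ ¬((v ∨ (v ⊕ w)) → w)) ∨ (u ⊕ ¬¬v)) = 1 − 0.41 = 0.59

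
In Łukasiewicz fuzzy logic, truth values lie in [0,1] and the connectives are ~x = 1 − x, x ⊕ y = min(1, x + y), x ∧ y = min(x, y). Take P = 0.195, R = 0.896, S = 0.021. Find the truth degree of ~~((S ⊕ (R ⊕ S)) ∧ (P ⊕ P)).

0.390

R ⊕ S = min(1, 0.896 + 0.021) = min(1, 0.917) = 0.917
S ⊕ (R ⊕ S) = min(1, 0.021 + 0.917) = min(1, 0.938) = 0.938
P ⊕ P = min(1, 0.195 + 0.195) = min(1, 0.390) = 0.390
(S ⊕ (R ⊕ S)) ∧ (P ⊕ P) = min(0.938, 0.390) = 0.390
~((S ⊕ (R ⊕ S)) ∧ (P ⊕ P)) = 1 − 0.390 = 0.610
~~((S ⊕ (R ⊕ S)) ∧ (P ⊕ P)) = 1 − 0.610 = 0.390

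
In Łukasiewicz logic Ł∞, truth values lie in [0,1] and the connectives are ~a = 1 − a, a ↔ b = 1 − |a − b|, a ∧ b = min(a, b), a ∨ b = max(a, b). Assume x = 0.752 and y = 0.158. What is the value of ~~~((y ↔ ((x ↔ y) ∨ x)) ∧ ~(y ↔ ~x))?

x ↔ y = 1 − |0.752 − 0.158| = 1 − 0.594 = 0.406
(x ↔ y) ∨ x = max(0.406, 0.752) = 0.752
y ↔ ((x ↔ y) ∨ x) = 1 − |0.158 − 0.752| = 1 − 0.594 = 0.406
~x = 1 − 0.752 = 0.248
y ↔ ~x = 1 − |0.158 − 0.248| = 1 − 0.090 = 0.910
~(y ↔ ~x) = 1 − 0.910 = 0.090
(y ↔ ((x ↔ y) ∨ x)) ∧ ~(y ↔ ~x) = min(0.406, 0.090) = 0.090
~((y ↔ ((x ↔ y) ∨ x)) ∧ ~(y ↔ ~x)) = 1 − 0.090 = 0.910
~~((y ↔ ((x ↔ y) ∨ x)) ∧ ~(y ↔ ~x)) = 1 − 0.910 = 0.090
~~~((y ↔ ((x ↔ y) ∨ x)) ∧ ~(y ↔ ~x)) = 1 − 0.090 = 0.910

0.910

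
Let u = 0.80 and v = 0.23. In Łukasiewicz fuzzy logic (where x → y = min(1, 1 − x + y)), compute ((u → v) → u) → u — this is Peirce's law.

0.80

u → v = min(1, 1 − 0.80 + 0.23) = min(1, 0.43) = 0.43
(u → v) → u = min(1, 1 − 0.43 + 0.80) = min(1, 1.37) = 1.00
((u → v) → u) → u = min(1, 1 − 1.00 + 0.80) = min(1, 0.80) = 0.80
(The value 0.80 < 1 shows this instance is not satisfied; not a Ł∞-tautology in general.)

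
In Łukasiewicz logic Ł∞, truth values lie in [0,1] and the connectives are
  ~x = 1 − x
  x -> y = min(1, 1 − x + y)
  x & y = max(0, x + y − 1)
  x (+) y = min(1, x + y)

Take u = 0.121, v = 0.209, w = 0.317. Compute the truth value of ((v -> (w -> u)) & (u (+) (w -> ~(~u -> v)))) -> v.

0.209

w -> u = min(1, 1 − 0.317 + 0.121) = min(1, 0.804) = 0.804
v -> (w -> u) = min(1, 1 − 0.209 + 0.804) = min(1, 1.595) = 1.000
~u = 1 − 0.121 = 0.879
~u -> v = min(1, 1 − 0.879 + 0.209) = min(1, 0.330) = 0.330
~(~u -> v) = 1 − 0.330 = 0.670
w -> ~(~u -> v) = min(1, 1 − 0.317 + 0.670) = min(1, 1.353) = 1.000
u (+) (w -> ~(~u -> v)) = min(1, 0.121 + 1.000) = min(1, 1.121) = 1.000
(v -> (w -> u)) & (u (+) (w -> ~(~u -> v))) = max(0, 1.000 + 1.000 − 1) = max(0, 1.000) = 1.000
((v -> (w -> u)) & (u (+) (w -> ~(~u -> v)))) -> v = min(1, 1 − 1.000 + 0.209) = min(1, 0.209) = 0.209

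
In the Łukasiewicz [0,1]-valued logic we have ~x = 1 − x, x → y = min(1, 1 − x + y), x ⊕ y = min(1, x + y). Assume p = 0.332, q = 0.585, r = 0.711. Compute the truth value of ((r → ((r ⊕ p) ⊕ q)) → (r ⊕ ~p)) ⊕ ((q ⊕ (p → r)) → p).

1.000

r ⊕ p = min(1, 0.711 + 0.332) = min(1, 1.043) = 1.000
(r ⊕ p) ⊕ q = min(1, 1.000 + 0.585) = min(1, 1.585) = 1.000
r → ((r ⊕ p) ⊕ q) = min(1, 1 − 0.711 + 1.000) = min(1, 1.289) = 1.000
~p = 1 − 0.332 = 0.668
r ⊕ ~p = min(1, 0.711 + 0.668) = min(1, 1.379) = 1.000
(r → ((r ⊕ p) ⊕ q)) → (r ⊕ ~p) = min(1, 1 − 1.000 + 1.000) = min(1, 1.000) = 1.000
p → r = min(1, 1 − 0.332 + 0.711) = min(1, 1.379) = 1.000
q ⊕ (p → r) = min(1, 0.585 + 1.000) = min(1, 1.585) = 1.000
(q ⊕ (p → r)) → p = min(1, 1 − 1.000 + 0.332) = min(1, 0.332) = 0.332
((r → ((r ⊕ p) ⊕ q)) → (r ⊕ ~p)) ⊕ ((q ⊕ (p → r)) → p) = min(1, 1.000 + 0.332) = min(1, 1.332) = 1.000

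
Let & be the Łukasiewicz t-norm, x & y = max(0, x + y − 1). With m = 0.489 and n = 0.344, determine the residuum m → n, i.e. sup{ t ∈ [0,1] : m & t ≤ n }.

0.855

The residuum of the Łukasiewicz t-norm gives the supremum: min(1, 1 − 0.489 + 0.344).
1 − 0.489 + 0.344 = 0.855, so t = min(1, 0.855) = 0.855.
Check: 0.489 & 0.855 = max(0, 0.344) = 0.344 ≤ 0.344.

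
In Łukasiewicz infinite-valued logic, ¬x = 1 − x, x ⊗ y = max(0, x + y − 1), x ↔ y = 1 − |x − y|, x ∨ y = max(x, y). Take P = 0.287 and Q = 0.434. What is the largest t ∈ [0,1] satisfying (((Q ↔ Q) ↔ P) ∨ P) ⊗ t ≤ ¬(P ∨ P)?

1.000

Q ↔ Q = 1 − |0.434 − 0.434| = 1 − 0.000 = 1.000
(Q ↔ Q) ↔ P = 1 − |1.000 − 0.287| = 1 − 0.713 = 0.287
((Q ↔ Q) ↔ P) ∨ P = max(0.287, 0.287) = 0.287
So the left factor is ((Q ↔ Q) ↔ P) ∨ P = 0.287.
P ∨ P = max(0.287, 0.287) = 0.287
¬(P ∨ P) = 1 − 0.287 = 0.713
So the right-hand bound is ¬(P ∨ P) = 0.713.
The residuum of the Łukasiewicz t-norm gives the supremum: min(1, 1 − 0.287 + 0.713).
1 − 0.287 + 0.713 = 1.426, so t = min(1, 1.426) = 1.000.
Check: 0.287 ⊗ 1.000 = max(0, 0.287) = 0.287 ≤ 0.713.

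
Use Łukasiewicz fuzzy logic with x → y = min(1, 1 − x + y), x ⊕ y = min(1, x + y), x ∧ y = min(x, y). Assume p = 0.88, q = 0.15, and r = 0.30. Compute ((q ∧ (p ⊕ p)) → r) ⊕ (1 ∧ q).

p ⊕ p = min(1, 0.88 + 0.88) = min(1, 1.76) = 1.00
q ∧ (p ⊕ p) = min(0.15, 1.00) = 0.15
(q ∧ (p ⊕ p)) → r = min(1, 1 − 0.15 + 0.30) = min(1, 1.15) = 1.00
1 ∧ q = min(1.00, 0.15) = 0.15
((q ∧ (p ⊕ p)) → r) ⊕ (1 ∧ q) = min(1, 1.00 + 0.15) = min(1, 1.15) = 1.00

1.00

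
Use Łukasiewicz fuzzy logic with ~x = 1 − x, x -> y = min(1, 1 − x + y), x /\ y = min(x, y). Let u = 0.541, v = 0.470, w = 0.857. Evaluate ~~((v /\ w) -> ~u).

v /\ w = min(0.470, 0.857) = 0.470
~u = 1 − 0.541 = 0.459
(v /\ w) -> ~u = min(1, 1 − 0.470 + 0.459) = min(1, 0.989) = 0.989
~((v /\ w) -> ~u) = 1 − 0.989 = 0.011
~~((v /\ w) -> ~u) = 1 − 0.011 = 0.989

0.989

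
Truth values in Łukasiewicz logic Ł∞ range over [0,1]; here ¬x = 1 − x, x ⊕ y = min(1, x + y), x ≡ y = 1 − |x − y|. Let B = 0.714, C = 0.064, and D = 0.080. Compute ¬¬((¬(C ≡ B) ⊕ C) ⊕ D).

0.794

C ≡ B = 1 − |0.064 − 0.714| = 1 − 0.650 = 0.350
¬(C ≡ B) = 1 − 0.350 = 0.650
¬(C ≡ B) ⊕ C = min(1, 0.650 + 0.064) = min(1, 0.714) = 0.714
(¬(C ≡ B) ⊕ C) ⊕ D = min(1, 0.714 + 0.080) = min(1, 0.794) = 0.794
¬((¬(C ≡ B) ⊕ C) ⊕ D) = 1 − 0.794 = 0.206
¬¬((¬(C ≡ B) ⊕ C) ⊕ D) = 1 − 0.206 = 0.794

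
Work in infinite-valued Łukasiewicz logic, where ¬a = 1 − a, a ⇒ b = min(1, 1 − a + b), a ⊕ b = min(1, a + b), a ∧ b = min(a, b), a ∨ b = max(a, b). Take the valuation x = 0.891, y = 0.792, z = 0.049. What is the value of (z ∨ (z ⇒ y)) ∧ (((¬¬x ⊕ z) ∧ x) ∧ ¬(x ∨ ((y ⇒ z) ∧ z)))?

z ⇒ y = min(1, 1 − 0.049 + 0.792) = min(1, 1.743) = 1.000
z ∨ (z ⇒ y) = max(0.049, 1.000) = 1.000
¬x = 1 − 0.891 = 0.109
¬¬x = 1 − 0.109 = 0.891
¬¬x ⊕ z = min(1, 0.891 + 0.049) = min(1, 0.940) = 0.940
(¬¬x ⊕ z) ∧ x = min(0.940, 0.891) = 0.891
y ⇒ z = min(1, 1 − 0.792 + 0.049) = min(1, 0.257) = 0.257
(y ⇒ z) ∧ z = min(0.257, 0.049) = 0.049
x ∨ ((y ⇒ z) ∧ z) = max(0.891, 0.049) = 0.891
¬(x ∨ ((y ⇒ z) ∧ z)) = 1 − 0.891 = 0.109
((¬¬x ⊕ z) ∧ x) ∧ ¬(x ∨ ((y ⇒ z) ∧ z)) = min(0.891, 0.109) = 0.109
(z ∨ (z ⇒ y)) ∧ (((¬¬x ⊕ z) ∧ x) ∧ ¬(x ∨ ((y ⇒ z) ∧ z))) = min(1.000, 0.109) = 0.109

0.109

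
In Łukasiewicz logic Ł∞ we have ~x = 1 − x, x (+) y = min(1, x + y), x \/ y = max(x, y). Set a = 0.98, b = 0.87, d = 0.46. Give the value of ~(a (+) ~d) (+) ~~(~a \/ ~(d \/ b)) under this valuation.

~d = 1 − 0.46 = 0.54
a (+) ~d = min(1, 0.98 + 0.54) = min(1, 1.52) = 1.00
~(a (+) ~d) = 1 − 1.00 = 0.00
~a = 1 − 0.98 = 0.02
d \/ b = max(0.46, 0.87) = 0.87
~(d \/ b) = 1 − 0.87 = 0.13
~a \/ ~(d \/ b) = max(0.02, 0.13) = 0.13
~(~a \/ ~(d \/ b)) = 1 − 0.13 = 0.87
~~(~a \/ ~(d \/ b)) = 1 − 0.87 = 0.13
~(a (+) ~d) (+) ~~(~a \/ ~(d \/ b)) = min(1, 0.00 + 0.13) = min(1, 0.13) = 0.13

0.13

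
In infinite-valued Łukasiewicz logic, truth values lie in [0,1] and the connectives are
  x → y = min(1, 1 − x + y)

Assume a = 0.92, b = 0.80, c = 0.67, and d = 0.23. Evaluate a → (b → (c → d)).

c → d = min(1, 1 − 0.67 + 0.23) = min(1, 0.56) = 0.56
b → (c → d) = min(1, 1 − 0.80 + 0.56) = min(1, 0.76) = 0.76
a → (b → (c → d)) = min(1, 1 − 0.92 + 0.76) = min(1, 0.84) = 0.84

0.84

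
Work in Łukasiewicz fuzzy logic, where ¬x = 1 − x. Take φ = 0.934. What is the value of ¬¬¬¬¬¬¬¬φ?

0.934

¬φ = 1 − 0.934 = 0.066
¬¬φ = 1 − 0.066 = 0.934
¬¬¬φ = 1 − 0.934 = 0.066
¬¬¬¬φ = 1 − 0.066 = 0.934
¬¬¬¬¬φ = 1 − 0.934 = 0.066
¬¬¬¬¬¬φ = 1 − 0.066 = 0.934
¬¬¬¬¬¬¬φ = 1 − 0.934 = 0.066
¬¬¬¬¬¬¬¬φ = 1 − 0.066 = 0.934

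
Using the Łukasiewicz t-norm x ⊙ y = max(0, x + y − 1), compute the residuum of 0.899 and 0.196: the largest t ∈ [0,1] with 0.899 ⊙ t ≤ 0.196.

The residuum of the Łukasiewicz t-norm gives the supremum: min(1, 1 − 0.899 + 0.196).
1 − 0.899 + 0.196 = 0.297, so t = min(1, 0.297) = 0.297.
Check: 0.899 ⊙ 0.297 = max(0, 0.196) = 0.196 ≤ 0.196.

0.297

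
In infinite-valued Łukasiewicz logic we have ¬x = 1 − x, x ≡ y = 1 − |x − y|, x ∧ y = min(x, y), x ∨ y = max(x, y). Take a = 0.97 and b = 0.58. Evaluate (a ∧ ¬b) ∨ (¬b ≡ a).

¬b = 1 − 0.58 = 0.42
a ∧ ¬b = min(0.97, 0.42) = 0.42
¬b ≡ a = 1 − |0.42 − 0.97| = 1 − 0.55 = 0.45
(a ∧ ¬b) ∨ (¬b ≡ a) = max(0.42, 0.45) = 0.45

0.45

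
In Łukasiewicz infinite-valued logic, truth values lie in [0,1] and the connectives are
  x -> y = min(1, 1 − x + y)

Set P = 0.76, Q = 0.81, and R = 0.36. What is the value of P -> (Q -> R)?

0.79

Q -> R = min(1, 1 − 0.81 + 0.36) = min(1, 0.55) = 0.55
P -> (Q -> R) = min(1, 1 − 0.76 + 0.55) = min(1, 0.79) = 0.79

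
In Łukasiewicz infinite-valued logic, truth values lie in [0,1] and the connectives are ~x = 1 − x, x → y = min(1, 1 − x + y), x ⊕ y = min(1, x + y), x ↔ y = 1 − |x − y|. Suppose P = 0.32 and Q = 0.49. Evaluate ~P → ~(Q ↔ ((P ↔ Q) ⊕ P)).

~P = 1 − 0.32 = 0.68
P ↔ Q = 1 − |0.32 − 0.49| = 1 − 0.17 = 0.83
(P ↔ Q) ⊕ P = min(1, 0.83 + 0.32) = min(1, 1.15) = 1.00
Q ↔ ((P ↔ Q) ⊕ P) = 1 − |0.49 − 1.00| = 1 − 0.51 = 0.49
~(Q ↔ ((P ↔ Q) ⊕ P)) = 1 − 0.49 = 0.51
~P → ~(Q ↔ ((P ↔ Q) ⊕ P)) = min(1, 1 − 0.68 + 0.51) = min(1, 0.83) = 0.83

0.83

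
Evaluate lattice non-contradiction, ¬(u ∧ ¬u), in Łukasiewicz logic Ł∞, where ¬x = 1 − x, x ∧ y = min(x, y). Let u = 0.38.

¬u = 1 − 0.38 = 0.62
u ∧ ¬u = min(0.38, 0.62) = 0.38
¬(u ∧ ¬u) = 1 − 0.38 = 0.62
(The value 0.62 < 1 shows this instance is not satisfied; not a Ł∞-tautology — its value is 1 − min(a, 1−a).)

0.62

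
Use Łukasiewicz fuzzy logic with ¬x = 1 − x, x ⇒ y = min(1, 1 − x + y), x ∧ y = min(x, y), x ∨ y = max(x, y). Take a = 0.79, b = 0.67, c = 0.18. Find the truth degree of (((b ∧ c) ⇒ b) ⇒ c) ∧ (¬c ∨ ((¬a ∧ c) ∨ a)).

b ∧ c = min(0.67, 0.18) = 0.18
(b ∧ c) ⇒ b = min(1, 1 − 0.18 + 0.67) = min(1, 1.49) = 1.00
((b ∧ c) ⇒ b) ⇒ c = min(1, 1 − 1.00 + 0.18) = min(1, 0.18) = 0.18
¬c = 1 − 0.18 = 0.82
¬a = 1 − 0.79 = 0.21
¬a ∧ c = min(0.21, 0.18) = 0.18
(¬a ∧ c) ∨ a = max(0.18, 0.79) = 0.79
¬c ∨ ((¬a ∧ c) ∨ a) = max(0.82, 0.79) = 0.82
(((b ∧ c) ⇒ b) ⇒ c) ∧ (¬c ∨ ((¬a ∧ c) ∨ a)) = min(0.18, 0.82) = 0.18

0.18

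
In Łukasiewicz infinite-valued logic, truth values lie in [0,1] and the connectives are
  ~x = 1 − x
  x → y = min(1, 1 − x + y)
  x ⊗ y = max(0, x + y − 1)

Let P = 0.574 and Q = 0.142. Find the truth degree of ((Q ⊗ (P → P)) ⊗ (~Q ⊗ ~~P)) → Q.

P → P = min(1, 1 − 0.574 + 0.574) = min(1, 1.000) = 1.000
Q ⊗ (P → P) = max(0, 0.142 + 1.000 − 1) = max(0, 0.142) = 0.142
~Q = 1 − 0.142 = 0.858
~P = 1 − 0.574 = 0.426
~~P = 1 − 0.426 = 0.574
~Q ⊗ ~~P = max(0, 0.858 + 0.574 − 1) = max(0, 0.432) = 0.432
(Q ⊗ (P → P)) ⊗ (~Q ⊗ ~~P) = max(0, 0.142 + 0.432 − 1) = max(0, -0.426) = 0.000
((Q ⊗ (P → P)) ⊗ (~Q ⊗ ~~P)) → Q = min(1, 1 − 0.000 + 0.142) = min(1, 1.142) = 1.000

1.000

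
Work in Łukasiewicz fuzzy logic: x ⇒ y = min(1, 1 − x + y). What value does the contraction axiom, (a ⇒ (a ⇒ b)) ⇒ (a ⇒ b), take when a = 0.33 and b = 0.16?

a ⇒ b = min(1, 1 − 0.33 + 0.16) = min(1, 0.83) = 0.83
a ⇒ (a ⇒ b) = min(1, 1 − 0.33 + 0.83) = min(1, 1.50) = 1.00
(a ⇒ (a ⇒ b)) ⇒ (a ⇒ b) = min(1, 1 − 1.00 + 0.83) = min(1, 0.83) = 0.83
(The value 0.83 < 1 shows this instance is not satisfied; fails in Ł∞ (the t-norm is not idempotent).)

0.83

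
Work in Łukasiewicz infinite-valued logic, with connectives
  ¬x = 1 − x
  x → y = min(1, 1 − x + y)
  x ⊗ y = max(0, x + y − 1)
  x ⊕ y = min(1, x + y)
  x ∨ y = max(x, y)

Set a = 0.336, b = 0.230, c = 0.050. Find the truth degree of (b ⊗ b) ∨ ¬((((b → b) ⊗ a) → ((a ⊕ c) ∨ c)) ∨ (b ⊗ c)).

b ⊗ b = max(0, 0.230 + 0.230 − 1) = max(0, -0.540) = 0.000
b → b = min(1, 1 − 0.230 + 0.230) = min(1, 1.000) = 1.000
(b → b) ⊗ a = max(0, 1.000 + 0.336 − 1) = max(0, 0.336) = 0.336
a ⊕ c = min(1, 0.336 + 0.050) = min(1, 0.386) = 0.386
(a ⊕ c) ∨ c = max(0.386, 0.050) = 0.386
((b → b) ⊗ a) → ((a ⊕ c) ∨ c) = min(1, 1 − 0.336 + 0.386) = min(1, 1.050) = 1.000
b ⊗ c = max(0, 0.230 + 0.050 − 1) = max(0, -0.720) = 0.000
(((b → b) ⊗ a) → ((a ⊕ c) ∨ c)) ∨ (b ⊗ c) = max(1.000, 0.000) = 1.000
¬((((b → b) ⊗ a) → ((a ⊕ c) ∨ c)) ∨ (b ⊗ c)) = 1 − 1.000 = 0.000
(b ⊗ b) ∨ ¬((((b → b) ⊗ a) → ((a ⊕ c) ∨ c)) ∨ (b ⊗ c)) = max(0.000, 0.000) = 0.000

0.000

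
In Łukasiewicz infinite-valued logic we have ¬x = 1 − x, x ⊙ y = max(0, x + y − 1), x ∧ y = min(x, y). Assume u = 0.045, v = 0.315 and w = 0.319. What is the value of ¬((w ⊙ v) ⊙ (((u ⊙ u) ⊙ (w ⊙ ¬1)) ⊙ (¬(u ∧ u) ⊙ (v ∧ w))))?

w ⊙ v = max(0, 0.319 + 0.315 − 1) = max(0, -0.366) = 0.000
u ⊙ u = max(0, 0.045 + 0.045 − 1) = max(0, -0.910) = 0.000
¬1 = 1 − 1.000 = 0.000
w ⊙ ¬1 = max(0, 0.319 + 0.000 − 1) = max(0, -0.681) = 0.000
(u ⊙ u) ⊙ (w ⊙ ¬1) = max(0, 0.000 + 0.000 − 1) = max(0, -1.000) = 0.000
u ∧ u = min(0.045, 0.045) = 0.045
¬(u ∧ u) = 1 − 0.045 = 0.955
v ∧ w = min(0.315, 0.319) = 0.315
¬(u ∧ u) ⊙ (v ∧ w) = max(0, 0.955 + 0.315 − 1) = max(0, 0.270) = 0.270
((u ⊙ u) ⊙ (w ⊙ ¬1)) ⊙ (¬(u ∧ u) ⊙ (v ∧ w)) = max(0, 0.000 + 0.270 − 1) = max(0, -0.730) = 0.000
(w ⊙ v) ⊙ (((u ⊙ u) ⊙ (w ⊙ ¬1)) ⊙ (¬(u ∧ u) ⊙ (v ∧ w))) = max(0, 0.000 + 0.000 − 1) = max(0, -1.000) = 0.000
¬((w ⊙ v) ⊙ (((u ⊙ u) ⊙ (w ⊙ ¬1)) ⊙ (¬(u ∧ u) ⊙ (v ∧ w)))) = 1 − 0.000 = 1.000

1.000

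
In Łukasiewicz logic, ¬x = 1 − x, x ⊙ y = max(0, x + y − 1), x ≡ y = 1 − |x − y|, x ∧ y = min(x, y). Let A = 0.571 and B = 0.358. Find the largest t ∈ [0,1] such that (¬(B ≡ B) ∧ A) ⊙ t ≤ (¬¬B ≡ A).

1.000

B ≡ B = 1 − |0.358 − 0.358| = 1 − 0.000 = 1.000
¬(B ≡ B) = 1 − 1.000 = 0.000
¬(B ≡ B) ∧ A = min(0.000, 0.571) = 0.000
So the left factor is ¬(B ≡ B) ∧ A = 0.000.
¬B = 1 − 0.358 = 0.642
¬¬B = 1 − 0.642 = 0.358
¬¬B ≡ A = 1 − |0.358 − 0.571| = 1 − 0.213 = 0.787
So the right-hand bound is ¬¬B ≡ A = 0.787.
The residuum of the Łukasiewicz t-norm gives the supremum: min(1, 1 − 0.000 + 0.787).
1 − 0.000 + 0.787 = 1.787, so t = min(1, 1.787) = 1.000.
Check: 0.000 ⊙ 1.000 = max(0, 0.000) = 0.000 ≤ 0.787.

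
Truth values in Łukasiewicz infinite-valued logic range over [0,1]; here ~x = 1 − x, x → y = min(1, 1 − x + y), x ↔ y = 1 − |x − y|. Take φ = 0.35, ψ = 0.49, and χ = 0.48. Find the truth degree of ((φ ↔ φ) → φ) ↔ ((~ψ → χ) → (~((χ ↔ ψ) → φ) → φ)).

0.61

φ ↔ φ = 1 − |0.35 − 0.35| = 1 − 0.00 = 1.00
(φ ↔ φ) → φ = min(1, 1 − 1.00 + 0.35) = min(1, 0.35) = 0.35
~ψ = 1 − 0.49 = 0.51
~ψ → χ = min(1, 1 − 0.51 + 0.48) = min(1, 0.97) = 0.97
χ ↔ ψ = 1 − |0.48 − 0.49| = 1 − 0.01 = 0.99
(χ ↔ ψ) → φ = min(1, 1 − 0.99 + 0.35) = min(1, 0.36) = 0.36
~((χ ↔ ψ) → φ) = 1 − 0.36 = 0.64
~((χ ↔ ψ) → φ) → φ = min(1, 1 − 0.64 + 0.35) = min(1, 0.71) = 0.71
(~ψ → χ) → (~((χ ↔ ψ) → φ) → φ) = min(1, 1 − 0.97 + 0.71) = min(1, 0.74) = 0.74
((φ ↔ φ) → φ) ↔ ((~ψ → χ) → (~((χ ↔ ψ) → φ) → φ)) = 1 − |0.35 − 0.74| = 1 − 0.39 = 0.61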